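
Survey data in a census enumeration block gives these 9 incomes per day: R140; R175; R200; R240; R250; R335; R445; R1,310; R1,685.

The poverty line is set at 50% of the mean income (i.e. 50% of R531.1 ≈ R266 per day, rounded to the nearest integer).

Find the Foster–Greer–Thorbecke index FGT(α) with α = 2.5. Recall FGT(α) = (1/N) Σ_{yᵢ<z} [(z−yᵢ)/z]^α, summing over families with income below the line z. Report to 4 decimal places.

0.0286

Incomes under z: R140, R175, R200, R240, R250 (q = 5 of N = 9).
Normalized shortfalls: (266−140)/266 = 0.4737; (266−175)/266 = 0.3421; (266−200)/266 = 0.2481; (266−240)/266 = 0.0977; (266−250)/266 = 0.0602.
Raised to α = 2.5: 0.15443; 0.06845; 0.03067; 0.00299; 0.00089.
Sum = 0.257421; FGT(2.5) = 0.257421 / 9 = 0.0286.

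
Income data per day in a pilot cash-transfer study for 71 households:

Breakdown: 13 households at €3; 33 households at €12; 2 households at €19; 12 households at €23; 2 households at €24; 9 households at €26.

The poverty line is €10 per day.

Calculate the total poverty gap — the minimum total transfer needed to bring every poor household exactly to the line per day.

Below z: 13×€3 (q = 13 of N = 71).
Individual gaps: 13×(10−3) = 91.
Aggregate gap = €91.

€91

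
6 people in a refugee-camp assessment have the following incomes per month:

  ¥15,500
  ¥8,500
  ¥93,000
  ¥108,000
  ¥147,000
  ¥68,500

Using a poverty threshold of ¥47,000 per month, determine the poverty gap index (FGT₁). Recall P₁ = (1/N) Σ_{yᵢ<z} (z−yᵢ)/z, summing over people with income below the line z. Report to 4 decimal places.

0.2482

Below the line: ¥8,500, ¥15,500 (q = 2 of N = 6).
Relative gaps: (47000−8500)/47000 = 0.8191; (47000−15500)/47000 = 0.6702.
Sum of shortfalls = 1.489362; P₁ averages over all N: 1.489362 / 6 = 0.2482.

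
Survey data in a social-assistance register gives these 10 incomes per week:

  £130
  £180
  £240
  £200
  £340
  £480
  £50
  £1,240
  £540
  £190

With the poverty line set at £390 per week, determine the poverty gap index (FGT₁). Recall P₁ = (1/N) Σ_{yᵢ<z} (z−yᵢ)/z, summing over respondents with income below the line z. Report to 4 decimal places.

Incomes under z: £50, £130, £180, £190, £200, £240, £340 (q = 7 of N = 10).
Shortfall ratios: (390−50)/390 = 0.8718; (390−130)/390 = 0.6667; (390−180)/390 = 0.5385; (390−190)/390 = 0.5128; (390−200)/390 = 0.4872; (390−240)/390 = 0.3846; (390−340)/390 = 0.1282.
Sum of shortfalls = 3.589744; P₁ averages over all N: 3.589744 / 10 = 0.3590.

0.3590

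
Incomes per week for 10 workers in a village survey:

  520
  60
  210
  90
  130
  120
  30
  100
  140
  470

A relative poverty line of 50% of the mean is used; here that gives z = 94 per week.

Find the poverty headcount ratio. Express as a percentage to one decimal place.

30.0%

3 of the 10 workers have income below 94.
H = 3/10 = 30.0%.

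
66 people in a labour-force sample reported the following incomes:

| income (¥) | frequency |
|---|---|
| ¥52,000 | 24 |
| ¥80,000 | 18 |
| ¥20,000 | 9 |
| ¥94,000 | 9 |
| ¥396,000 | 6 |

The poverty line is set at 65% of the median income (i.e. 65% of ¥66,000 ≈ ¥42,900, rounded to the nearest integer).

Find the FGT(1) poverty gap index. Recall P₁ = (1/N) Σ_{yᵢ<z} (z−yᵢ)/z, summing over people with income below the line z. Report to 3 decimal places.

Below z: 9×¥20,000 (q = 9 of N = 66).
Gap ratios (z−y)/z: (42900−20000)/42900 = 0.5338 (×9).
Σ = 4.804196. Dividing by the full population N = 66 gives P₁ = 0.073.

0.073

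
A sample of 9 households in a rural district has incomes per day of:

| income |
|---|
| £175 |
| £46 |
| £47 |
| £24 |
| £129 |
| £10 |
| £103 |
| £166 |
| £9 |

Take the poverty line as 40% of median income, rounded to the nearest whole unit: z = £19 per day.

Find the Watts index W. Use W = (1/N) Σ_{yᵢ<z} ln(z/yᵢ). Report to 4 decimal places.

0.1543

Incomes under z: £9, £10 (q = 2 of N = 9).
Log gaps: ln(19/9) = 0.7472; ln(19/10) = 0.6419.
W = 1.389068 / 9 = 0.1543.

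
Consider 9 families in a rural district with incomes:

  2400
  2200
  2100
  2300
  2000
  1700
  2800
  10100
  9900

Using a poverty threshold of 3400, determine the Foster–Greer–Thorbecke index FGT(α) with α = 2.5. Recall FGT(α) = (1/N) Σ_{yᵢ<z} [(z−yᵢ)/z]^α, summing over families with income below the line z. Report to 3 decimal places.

Poor units: 1700, 2000, 2100, 2200, 2300, 2400, 2800 (q = 7 of N = 9).
Gap ratios (z−y)/z: (3400−1700)/3400 = 0.5000; (3400−2000)/3400 = 0.4118; (3400−2100)/3400 = 0.3824; (3400−2200)/3400 = 0.3529; (3400−2300)/3400 = 0.3235; (3400−2400)/3400 = 0.2941; (3400−2800)/3400 = 0.1765.
Raised to α = 2.5: 0.17678; 0.10880; 0.09040; 0.07400; 0.05954; 0.04691; 0.01308.
Sum = 0.569511; FGT(2.5) = 0.569511 / 9 = 0.063.

0.063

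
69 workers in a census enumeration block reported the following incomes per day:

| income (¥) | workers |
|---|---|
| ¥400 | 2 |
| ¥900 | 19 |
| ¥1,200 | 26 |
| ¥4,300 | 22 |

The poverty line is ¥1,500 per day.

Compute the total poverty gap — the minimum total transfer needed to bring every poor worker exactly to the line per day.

¥21,400

Poor units: 2×¥400, 19×¥900, 26×¥1,200 (q = 47 of N = 69).
Individual gaps: 2×(1500−400) = 2200; 19×(1500−900) = 11400; 26×(1500−1200) = 7800.
Aggregate gap = ¥21,400.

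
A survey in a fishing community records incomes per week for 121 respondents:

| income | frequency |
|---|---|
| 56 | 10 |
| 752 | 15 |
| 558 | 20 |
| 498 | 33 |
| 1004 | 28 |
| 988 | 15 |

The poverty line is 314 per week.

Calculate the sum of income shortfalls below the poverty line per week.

Incomes under z: 10×56 (q = 10 of N = 121).
Individual gaps: 10×(314−56) = 2580.
Aggregate gap = 2580.

2580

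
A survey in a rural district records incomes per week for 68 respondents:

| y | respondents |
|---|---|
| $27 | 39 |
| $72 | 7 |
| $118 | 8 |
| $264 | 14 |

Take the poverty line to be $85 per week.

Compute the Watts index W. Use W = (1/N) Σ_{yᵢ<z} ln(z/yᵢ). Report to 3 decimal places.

Poor units: 39×$27, 7×$72 (q = 46 of N = 68).
Log shortfalls: ln(85/27) = 1.1468 (×39); ln(85/72) = 0.1660 (×7).
W = 45.887657 / 68 = 0.675.

0.675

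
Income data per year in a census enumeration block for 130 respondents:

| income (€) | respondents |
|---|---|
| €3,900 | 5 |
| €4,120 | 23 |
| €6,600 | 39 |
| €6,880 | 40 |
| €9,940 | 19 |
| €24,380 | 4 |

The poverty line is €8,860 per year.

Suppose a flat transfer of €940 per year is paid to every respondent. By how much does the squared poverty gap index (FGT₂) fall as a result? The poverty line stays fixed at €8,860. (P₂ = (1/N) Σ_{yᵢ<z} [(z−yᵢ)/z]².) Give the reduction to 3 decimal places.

0.046

Before: below the line — 5×€3,900, 23×€4,120, 39×€6,600, 40×€6,880; squared poverty gap index (FGT₂) = 0.09758.
After the €940 transfer: below the line — 5×€4,840, 23×€5,060, 39×€7,540, 40×€7,820; squared poverty gap index (FGT₂) = 0.05136.
Reduction = 0.09758 − 0.05136 = 0.046.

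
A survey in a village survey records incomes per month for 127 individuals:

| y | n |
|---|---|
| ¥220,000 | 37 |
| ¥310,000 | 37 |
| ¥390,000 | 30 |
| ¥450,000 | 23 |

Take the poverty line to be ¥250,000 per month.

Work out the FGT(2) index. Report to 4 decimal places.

0.0042

Poor units: 37×¥220,000 (q = 37 of N = 127).
Gap ratios (z−y)/z: (250000−220000)/250000 = 0.1200 (×37).
Squared: 0.0144 (×37).
Sum = 0.532800; P₂ = 0.532800 / 127 = 0.0042.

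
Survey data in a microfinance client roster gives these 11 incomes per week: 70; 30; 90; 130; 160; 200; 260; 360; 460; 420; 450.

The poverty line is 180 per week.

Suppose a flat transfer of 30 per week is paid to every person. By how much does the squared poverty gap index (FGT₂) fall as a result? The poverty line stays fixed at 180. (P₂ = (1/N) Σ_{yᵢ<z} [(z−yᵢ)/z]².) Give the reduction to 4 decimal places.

Before: below the line — 30, 70, 90, 130, 160; squared poverty gap index (FGT₂) = 0.127946.
After the 30 transfer: below the line — 60, 100, 120, 160; squared poverty gap index (FGT₂) = 0.069585.
Reduction = 0.127946 − 0.069585 = 0.0584.

0.0584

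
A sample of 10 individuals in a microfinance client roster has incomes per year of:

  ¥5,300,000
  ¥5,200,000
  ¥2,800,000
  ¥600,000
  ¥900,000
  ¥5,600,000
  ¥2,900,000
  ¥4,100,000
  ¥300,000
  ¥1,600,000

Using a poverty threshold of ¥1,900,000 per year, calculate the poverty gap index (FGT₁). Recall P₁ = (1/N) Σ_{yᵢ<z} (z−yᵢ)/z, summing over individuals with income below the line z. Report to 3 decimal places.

Below the line: ¥300,000, ¥600,000, ¥900,000, ¥1,600,000 (q = 4 of N = 10).
Gap ratios (z−y)/z: (1900000−300000)/1900000 = 0.8421; (1900000−600000)/1900000 = 0.6842; (1900000−900000)/1900000 = 0.5263; (1900000−1600000)/1900000 = 0.1579.
Σ = 2.210526. Dividing by the full population N = 10 gives P₁ = 0.221.

0.221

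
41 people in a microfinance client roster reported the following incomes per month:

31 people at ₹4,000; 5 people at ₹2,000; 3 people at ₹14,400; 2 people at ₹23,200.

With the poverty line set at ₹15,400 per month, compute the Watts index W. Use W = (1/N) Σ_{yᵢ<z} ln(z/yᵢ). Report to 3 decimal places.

Incomes under z: 5×₹2,000, 31×₹4,000, 3×₹14,400 (q = 39 of N = 41).
ln(z/y) terms: ln(15400/2000) = 2.0412 (×5); ln(15400/4000) = 1.3481 (×31); ln(15400/14400) = 0.0671 (×3).
W = 52.197787 / 41 = 1.273.

1.273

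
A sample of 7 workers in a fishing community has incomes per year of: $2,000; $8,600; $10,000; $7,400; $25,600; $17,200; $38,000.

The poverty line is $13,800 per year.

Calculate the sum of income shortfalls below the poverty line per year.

$27,200

Poor units: $2,000, $7,400, $8,600, $10,000 (q = 4 of N = 7).
Individual gaps: 13800−2000 = 11800; 13800−7400 = 6400; 13800−8600 = 5200; 13800−10000 = 3800.
Aggregate gap = $27,200.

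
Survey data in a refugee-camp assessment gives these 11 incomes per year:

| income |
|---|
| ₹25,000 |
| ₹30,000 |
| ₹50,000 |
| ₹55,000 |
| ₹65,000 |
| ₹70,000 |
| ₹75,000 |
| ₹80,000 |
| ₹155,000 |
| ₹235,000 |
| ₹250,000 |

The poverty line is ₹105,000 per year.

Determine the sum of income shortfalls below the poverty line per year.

₹390,000

Incomes under z: ₹25,000, ₹30,000, ₹50,000, ₹55,000, ₹65,000, ₹70,000, ₹75,000, ₹80,000 (q = 8 of N = 11).
Individual gaps: 105000−25000 = 80000; 105000−30000 = 75000; 105000−50000 = 55000; 105000−55000 = 50000; 105000−65000 = 40000; 105000−70000 = 35000; 105000−75000 = 30000; 105000−80000 = 25000.
Aggregate gap = ₹390,000.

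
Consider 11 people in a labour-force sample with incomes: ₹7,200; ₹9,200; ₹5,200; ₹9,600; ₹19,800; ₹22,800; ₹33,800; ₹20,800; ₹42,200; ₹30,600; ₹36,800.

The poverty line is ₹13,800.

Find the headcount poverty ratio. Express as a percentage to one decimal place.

4 of the 11 people have income below ₹13,800.
H = 4/11 = 36.4%.

36.4%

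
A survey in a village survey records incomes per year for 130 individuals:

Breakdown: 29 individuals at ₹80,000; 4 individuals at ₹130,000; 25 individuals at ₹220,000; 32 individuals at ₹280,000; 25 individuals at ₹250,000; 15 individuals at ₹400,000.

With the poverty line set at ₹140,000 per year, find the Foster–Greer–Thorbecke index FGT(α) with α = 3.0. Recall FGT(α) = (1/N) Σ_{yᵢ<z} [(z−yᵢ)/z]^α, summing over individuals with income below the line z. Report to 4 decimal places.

Below the line: 29×₹80,000, 4×₹130,000 (q = 33 of N = 130).
Normalized shortfalls: (140000−80000)/140000 = 0.4286 (×29); (140000−130000)/140000 = 0.0714 (×4).
Raised to α = 3.0: 0.07872 (×29); 0.00036 (×4).
Sum = 2.284257; FGT(3.0) = 2.284257 / 130 = 0.0176.

0.0176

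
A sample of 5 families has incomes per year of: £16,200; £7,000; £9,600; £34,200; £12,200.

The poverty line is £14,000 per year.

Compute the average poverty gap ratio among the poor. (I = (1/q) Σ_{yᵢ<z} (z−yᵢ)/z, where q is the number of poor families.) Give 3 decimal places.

Below the line: £7,000, £9,600, £12,200 (q = 3 of N = 5).
Shortfall ratios (z−y)/z: 0.5000, 0.3143, 0.1286; sum = 0.942857.
I averages over the q = 3 poor units only: 0.942857 / 3 = 0.314.

0.314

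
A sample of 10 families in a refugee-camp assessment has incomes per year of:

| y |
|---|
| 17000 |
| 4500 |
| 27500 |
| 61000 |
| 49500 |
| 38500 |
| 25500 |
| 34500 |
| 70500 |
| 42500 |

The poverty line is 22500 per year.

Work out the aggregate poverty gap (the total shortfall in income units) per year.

Poor units: 4500, 17000 (q = 2 of N = 10).
Individual gaps: 22500−4500 = 18000; 22500−17000 = 5500.
Aggregate gap = 23500.

23500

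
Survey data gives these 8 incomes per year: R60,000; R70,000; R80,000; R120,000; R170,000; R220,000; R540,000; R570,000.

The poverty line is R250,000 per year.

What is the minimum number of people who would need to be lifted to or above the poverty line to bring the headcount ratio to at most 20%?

5

Currently q = 6 of N = 8 are below the line (H = 0.750).
A headcount ratio of at most 20% allows at most ⌊0.20 × 8⌋ = 1 poor people.
So at least 6 − 1 = 5 must be lifted.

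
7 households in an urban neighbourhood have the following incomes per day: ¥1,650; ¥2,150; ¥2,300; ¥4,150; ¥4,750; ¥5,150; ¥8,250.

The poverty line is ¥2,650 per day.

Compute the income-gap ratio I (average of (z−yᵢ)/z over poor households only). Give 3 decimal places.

0.233

Incomes under z: ¥1,650, ¥2,150, ¥2,300 (q = 3 of N = 7).
Shortfall ratios (z−y)/z: 0.3774, 0.1887, 0.1321; sum = 0.698113.
The income-gap ratio divides by q (the poor only): 0.698113 / 3 = 0.233.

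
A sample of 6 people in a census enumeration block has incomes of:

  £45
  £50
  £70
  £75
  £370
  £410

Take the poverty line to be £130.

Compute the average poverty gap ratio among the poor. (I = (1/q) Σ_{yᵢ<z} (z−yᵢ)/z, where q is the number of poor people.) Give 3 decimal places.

0.538

Incomes under z: £45, £50, £70, £75 (q = 4 of N = 6).
Relative gaps: 0.6538, 0.6154, 0.4615, 0.4231; sum = 2.153846.
I averages over the q = 4 poor units only: 2.153846 / 4 = 0.538.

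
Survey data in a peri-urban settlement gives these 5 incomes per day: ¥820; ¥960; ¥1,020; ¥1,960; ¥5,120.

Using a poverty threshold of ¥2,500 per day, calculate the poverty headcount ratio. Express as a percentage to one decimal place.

80.0%

4 of the 5 respondents have income below ¥2,500.
H = 4/5 = 80.0%.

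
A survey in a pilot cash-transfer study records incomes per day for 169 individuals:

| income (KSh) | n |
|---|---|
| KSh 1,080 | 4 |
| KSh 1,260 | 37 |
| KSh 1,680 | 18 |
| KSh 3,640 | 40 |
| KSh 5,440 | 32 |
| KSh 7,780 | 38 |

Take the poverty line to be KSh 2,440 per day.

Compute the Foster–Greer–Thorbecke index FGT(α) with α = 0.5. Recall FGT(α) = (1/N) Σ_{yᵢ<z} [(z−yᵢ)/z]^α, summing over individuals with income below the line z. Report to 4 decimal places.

0.2294

Below the line: 4×KSh 1,080, 37×KSh 1,260, 18×KSh 1,680 (q = 59 of N = 169).
Relative gaps: (2440−1080)/2440 = 0.5574 (×4); (2440−1260)/2440 = 0.4836 (×37); (2440−1680)/2440 = 0.3115 (×18).
Raised to α = 0.5: 0.74658 (×4); 0.69542 (×37); 0.55810 (×18).
Sum = 38.762580; FGT(0.5) = 38.762580 / 169 = 0.2294.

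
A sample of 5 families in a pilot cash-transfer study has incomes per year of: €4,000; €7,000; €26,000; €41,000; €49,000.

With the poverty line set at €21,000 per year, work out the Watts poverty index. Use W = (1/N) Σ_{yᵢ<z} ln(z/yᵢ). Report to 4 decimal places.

0.5514

Below the line: €4,000, €7,000 (q = 2 of N = 5).
ln(z/y) terms: ln(21000/4000) = 1.6582; ln(21000/7000) = 1.0986.
W = 2.756840 / 5 = 0.5514.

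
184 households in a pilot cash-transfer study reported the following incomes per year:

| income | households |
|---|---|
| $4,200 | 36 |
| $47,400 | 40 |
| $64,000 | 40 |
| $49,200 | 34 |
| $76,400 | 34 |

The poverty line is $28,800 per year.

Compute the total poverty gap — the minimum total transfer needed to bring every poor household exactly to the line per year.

Poor units: 36×$4,200 (q = 36 of N = 184).
Individual gaps: 36×(28800−4200) = 885600.
Aggregate gap = $885,600.

$885,600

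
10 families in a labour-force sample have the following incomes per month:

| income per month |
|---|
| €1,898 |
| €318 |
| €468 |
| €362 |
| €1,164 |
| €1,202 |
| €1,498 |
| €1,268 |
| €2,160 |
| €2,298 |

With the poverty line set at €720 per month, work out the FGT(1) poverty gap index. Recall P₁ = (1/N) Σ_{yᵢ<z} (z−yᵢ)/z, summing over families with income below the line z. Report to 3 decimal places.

Poor units: €318, €362, €468 (q = 3 of N = 10).
Shortfall ratios: (720−318)/720 = 0.5583; (720−362)/720 = 0.4972; (720−468)/720 = 0.3500.
Sum of shortfalls = 1.405556; P₁ averages over all N: 1.405556 / 10 = 0.141.

0.141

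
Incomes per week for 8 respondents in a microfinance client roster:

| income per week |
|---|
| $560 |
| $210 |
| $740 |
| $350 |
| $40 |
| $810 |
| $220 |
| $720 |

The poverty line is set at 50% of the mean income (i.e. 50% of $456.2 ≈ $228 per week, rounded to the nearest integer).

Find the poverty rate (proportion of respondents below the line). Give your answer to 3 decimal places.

0.375

3 of the 8 respondents have income below $228.
H = 3/8 = 0.375.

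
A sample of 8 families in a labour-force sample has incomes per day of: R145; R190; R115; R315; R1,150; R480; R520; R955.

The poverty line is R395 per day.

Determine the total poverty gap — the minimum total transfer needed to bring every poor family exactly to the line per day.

Below z: R115, R145, R190, R315 (q = 4 of N = 8).
Individual gaps: 395−115 = 280; 395−145 = 250; 395−190 = 205; 395−315 = 80.
Aggregate gap = R815.

R815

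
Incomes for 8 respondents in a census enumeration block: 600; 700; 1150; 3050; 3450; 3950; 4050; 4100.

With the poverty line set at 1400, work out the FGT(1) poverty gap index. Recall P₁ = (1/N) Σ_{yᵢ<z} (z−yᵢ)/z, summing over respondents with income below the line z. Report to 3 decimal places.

Poor units: 600, 700, 1150 (q = 3 of N = 8).
Gap ratios (z−y)/z: (1400−600)/1400 = 0.5714; (1400−700)/1400 = 0.5000; (1400−1150)/1400 = 0.1786.
Sum of shortfalls = 1.250000; P₁ averages over all N: 1.250000 / 8 = 0.156.

0.156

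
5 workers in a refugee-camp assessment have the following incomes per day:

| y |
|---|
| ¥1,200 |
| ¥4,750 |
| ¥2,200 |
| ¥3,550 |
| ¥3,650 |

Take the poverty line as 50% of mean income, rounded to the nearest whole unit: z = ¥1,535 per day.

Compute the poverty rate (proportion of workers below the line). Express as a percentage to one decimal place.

1 of the 5 workers have income below ¥1,535.
H = 1/5 = 20.0%.

20.0%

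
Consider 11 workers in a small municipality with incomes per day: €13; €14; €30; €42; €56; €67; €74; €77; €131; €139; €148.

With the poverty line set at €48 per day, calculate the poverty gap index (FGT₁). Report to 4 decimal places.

Below z: €13, €14, €30, €42 (q = 4 of N = 11).
Normalized shortfalls: (48−13)/48 = 0.7292; (48−14)/48 = 0.7083; (48−30)/48 = 0.3750; (48−42)/48 = 0.1250.
Σ = 1.937500. Dividing by the full population N = 11 gives P₁ = 0.1761.

0.1761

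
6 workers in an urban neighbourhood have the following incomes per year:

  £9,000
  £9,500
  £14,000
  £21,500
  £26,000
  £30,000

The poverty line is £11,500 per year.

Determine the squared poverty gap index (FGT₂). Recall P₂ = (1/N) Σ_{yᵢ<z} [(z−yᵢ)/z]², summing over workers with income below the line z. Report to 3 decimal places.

Poor units: £9,000, £9,500 (q = 2 of N = 6).
Relative gaps: (11500−9000)/11500 = 0.2174; (11500−9500)/11500 = 0.1739.
Squared: 0.0473; 0.0302.
Sum = 0.077505; P₂ = 0.077505 / 6 = 0.013.

0.013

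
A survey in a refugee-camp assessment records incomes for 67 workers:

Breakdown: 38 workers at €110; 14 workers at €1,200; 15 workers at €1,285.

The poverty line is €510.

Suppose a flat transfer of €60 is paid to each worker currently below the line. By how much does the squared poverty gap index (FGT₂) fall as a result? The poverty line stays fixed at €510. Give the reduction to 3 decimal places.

0.097

Before: below the line — 38×€110; squared poverty gap index (FGT₂) = 0.34889.
After the €60 transfer: below the line — 38×€170; squared poverty gap index (FGT₂) = 0.25207.
Reduction = 0.34889 − 0.25207 = 0.097.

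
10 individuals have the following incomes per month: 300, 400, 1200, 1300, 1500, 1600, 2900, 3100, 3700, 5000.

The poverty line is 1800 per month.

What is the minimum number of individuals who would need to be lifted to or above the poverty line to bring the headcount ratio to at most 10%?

5

6 of the 10 individuals are poor, so H = 6/10 = 0.600.
A headcount ratio of at most 10% allows at most ⌊0.10 × 10⌋ = 1 poor individuals.
So at least 6 − 1 = 5 must be lifted.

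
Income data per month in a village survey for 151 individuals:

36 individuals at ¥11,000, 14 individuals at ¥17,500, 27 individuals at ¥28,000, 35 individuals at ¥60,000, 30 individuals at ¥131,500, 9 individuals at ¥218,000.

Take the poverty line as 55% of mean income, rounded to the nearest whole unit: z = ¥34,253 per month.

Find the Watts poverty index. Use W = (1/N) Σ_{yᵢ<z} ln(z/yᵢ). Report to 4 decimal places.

0.3691

Poor units: 36×¥11,000, 14×¥17,500, 27×¥28,000 (q = 77 of N = 151).
ln(z/y) terms: ln(34253/11000) = 1.1359 (×36); ln(34253/17500) = 0.6716 (×14); ln(34253/28000) = 0.2016 (×27).
W = 55.736046 / 151 = 0.3691.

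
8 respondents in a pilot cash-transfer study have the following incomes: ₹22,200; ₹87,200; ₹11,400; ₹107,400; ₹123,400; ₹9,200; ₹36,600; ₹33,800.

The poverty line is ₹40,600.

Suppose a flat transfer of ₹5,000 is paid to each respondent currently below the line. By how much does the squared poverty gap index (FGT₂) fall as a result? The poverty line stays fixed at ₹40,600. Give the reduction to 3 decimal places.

0.059

Before: below the line — ₹9,200, ₹11,400, ₹22,200, ₹33,800, ₹36,600; squared poverty gap index (FGT₂) = 0.16982.
After the ₹5,000 transfer: below the line — ₹14,200, ₹16,400, ₹27,200, ₹38,800; squared poverty gap index (FGT₂) = 0.11113.
Reduction = 0.16982 − 0.11113 = 0.059.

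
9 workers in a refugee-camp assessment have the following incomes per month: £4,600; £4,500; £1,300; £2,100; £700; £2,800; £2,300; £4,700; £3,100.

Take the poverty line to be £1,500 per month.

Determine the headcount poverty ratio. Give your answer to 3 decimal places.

0.222

2 of the 9 workers have income below £1,500.
H = 2/9 = 0.222.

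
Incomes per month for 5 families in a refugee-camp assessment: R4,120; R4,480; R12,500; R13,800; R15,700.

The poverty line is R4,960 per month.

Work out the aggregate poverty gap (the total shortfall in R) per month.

Incomes under z: R4,120, R4,480 (q = 2 of N = 5).
Individual gaps: 4960−4120 = 840; 4960−4480 = 480.
Aggregate gap = R1,320.

R1,320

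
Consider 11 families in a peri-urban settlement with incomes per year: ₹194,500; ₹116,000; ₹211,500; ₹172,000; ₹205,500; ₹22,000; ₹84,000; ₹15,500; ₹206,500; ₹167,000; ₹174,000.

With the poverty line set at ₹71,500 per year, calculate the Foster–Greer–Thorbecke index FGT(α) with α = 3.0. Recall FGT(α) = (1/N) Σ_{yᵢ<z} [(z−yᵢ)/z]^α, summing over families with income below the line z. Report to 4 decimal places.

0.0738

Below the line: ₹15,500, ₹22,000 (q = 2 of N = 11).
Shortfall ratios: (71500−15500)/71500 = 0.7832; (71500−22000)/71500 = 0.6923.
Raised to α = 3.0: 0.48045; 0.33182.
Sum = 0.812264; FGT(3.0) = 0.812264 / 11 = 0.0738.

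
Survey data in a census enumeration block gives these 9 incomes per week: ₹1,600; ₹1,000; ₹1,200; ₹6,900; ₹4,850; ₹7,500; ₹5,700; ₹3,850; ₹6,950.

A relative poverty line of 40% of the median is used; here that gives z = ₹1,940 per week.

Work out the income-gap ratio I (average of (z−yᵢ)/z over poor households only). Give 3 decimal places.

Incomes under z: ₹1,000, ₹1,200, ₹1,600 (q = 3 of N = 9).
Relative gaps: 0.4845, 0.3814, 0.1753; sum = 1.041237.
I averages over the q = 3 poor units only: 1.041237 / 3 = 0.347.

0.347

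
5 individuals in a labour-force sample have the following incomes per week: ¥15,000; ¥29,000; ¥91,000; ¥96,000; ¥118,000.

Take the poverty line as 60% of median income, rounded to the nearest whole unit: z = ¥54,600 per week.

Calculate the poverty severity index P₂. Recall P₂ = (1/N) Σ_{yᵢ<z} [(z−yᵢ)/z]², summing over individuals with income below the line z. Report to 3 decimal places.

Poor units: ¥15,000, ¥29,000 (q = 2 of N = 5).
Relative gaps: (54600−15000)/54600 = 0.7253; (54600−29000)/54600 = 0.4689.
Squared: 0.5260; 0.2198.
Sum = 0.745857; P₂ = 0.745857 / 5 = 0.149.

0.149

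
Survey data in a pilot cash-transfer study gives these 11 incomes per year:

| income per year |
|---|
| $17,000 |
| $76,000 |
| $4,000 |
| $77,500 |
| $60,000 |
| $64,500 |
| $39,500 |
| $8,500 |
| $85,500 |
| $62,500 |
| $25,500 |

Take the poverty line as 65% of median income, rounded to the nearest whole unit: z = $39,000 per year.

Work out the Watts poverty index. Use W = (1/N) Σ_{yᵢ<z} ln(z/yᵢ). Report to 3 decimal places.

0.460

Poor units: $4,000, $8,500, $17,000, $25,500 (q = 4 of N = 11).
Log gaps: ln(39000/4000) = 2.2773; ln(39000/8500) = 1.5235; ln(39000/17000) = 0.8303; ln(39000/25500) = 0.4249.
W = 5.055994 / 11 = 0.460.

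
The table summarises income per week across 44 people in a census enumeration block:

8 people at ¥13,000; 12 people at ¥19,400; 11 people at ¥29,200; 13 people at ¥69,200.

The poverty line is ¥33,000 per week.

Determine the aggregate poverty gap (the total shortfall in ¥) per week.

¥365,000

Below z: 8×¥13,000, 12×¥19,400, 11×¥29,200 (q = 31 of N = 44).
Individual gaps: 8×(33000−13000) = 160000; 12×(33000−19400) = 163200; 11×(33000−29200) = 41800.
Aggregate gap = ¥365,000.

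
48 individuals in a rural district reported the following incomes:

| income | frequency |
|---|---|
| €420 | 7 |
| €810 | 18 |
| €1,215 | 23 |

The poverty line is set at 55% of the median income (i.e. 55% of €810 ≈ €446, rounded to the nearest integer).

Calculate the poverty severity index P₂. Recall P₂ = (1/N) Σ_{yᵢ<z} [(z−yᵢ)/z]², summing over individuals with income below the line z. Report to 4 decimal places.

Incomes under z: 7×€420 (q = 7 of N = 48).
Relative gaps: (446−420)/446 = 0.0583 (×7).
Squared: 0.0034 (×7).
Sum = 0.023789; P₂ = 0.023789 / 48 = 0.0005.

0.0005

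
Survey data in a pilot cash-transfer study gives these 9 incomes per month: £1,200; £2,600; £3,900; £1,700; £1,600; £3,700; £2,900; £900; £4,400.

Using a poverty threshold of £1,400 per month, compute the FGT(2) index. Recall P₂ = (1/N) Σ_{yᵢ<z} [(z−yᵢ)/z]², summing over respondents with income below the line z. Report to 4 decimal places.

Below the line: £900, £1,200 (q = 2 of N = 9).
Normalized shortfalls: (1400−900)/1400 = 0.3571; (1400−1200)/1400 = 0.1429.
Squared: 0.1276; 0.0204.
Sum = 0.147959; P₂ = 0.147959 / 9 = 0.0164.

0.0164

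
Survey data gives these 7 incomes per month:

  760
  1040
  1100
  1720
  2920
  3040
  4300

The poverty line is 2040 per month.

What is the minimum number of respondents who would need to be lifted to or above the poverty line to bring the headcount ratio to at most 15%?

3

4 of the 7 respondents are poor, so H = 4/7 = 0.571.
A headcount ratio of at most 15% allows at most ⌊0.15 × 7⌋ = 1 poor respondents.
So at least 4 − 1 = 3 must be lifted.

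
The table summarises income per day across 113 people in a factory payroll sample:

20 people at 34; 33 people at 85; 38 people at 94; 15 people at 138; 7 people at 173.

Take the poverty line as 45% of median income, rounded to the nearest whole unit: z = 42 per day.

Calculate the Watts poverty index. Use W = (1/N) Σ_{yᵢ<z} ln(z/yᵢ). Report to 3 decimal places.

Below the line: 20×34 (q = 20 of N = 113).
Log shortfalls: ln(42/34) = 0.2113 (×20).
W = 4.226182 / 113 = 0.037.

0.037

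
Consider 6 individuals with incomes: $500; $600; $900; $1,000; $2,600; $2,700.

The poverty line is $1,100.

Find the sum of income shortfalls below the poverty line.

$1,400

Incomes under z: $500, $600, $900, $1,000 (q = 4 of N = 6).
Individual gaps: 1100−500 = 600; 1100−600 = 500; 1100−900 = 200; 1100−1000 = 100.
Aggregate gap = $1,400.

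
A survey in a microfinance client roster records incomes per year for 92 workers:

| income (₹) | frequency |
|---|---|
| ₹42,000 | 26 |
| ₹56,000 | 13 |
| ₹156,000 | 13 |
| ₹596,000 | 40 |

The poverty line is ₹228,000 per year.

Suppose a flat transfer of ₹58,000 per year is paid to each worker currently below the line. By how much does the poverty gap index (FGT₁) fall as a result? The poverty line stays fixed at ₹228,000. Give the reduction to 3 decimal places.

0.144

Before: below the line — 26×₹42,000, 13×₹56,000, 13×₹156,000; poverty gap index (FGT₁) = 0.38177.
After the ₹58,000 transfer: below the line — 26×₹100,000, 13×₹114,000, 13×₹214,000; poverty gap index (FGT₁) = 0.23799.
Reduction = 0.38177 − 0.23799 = 0.144.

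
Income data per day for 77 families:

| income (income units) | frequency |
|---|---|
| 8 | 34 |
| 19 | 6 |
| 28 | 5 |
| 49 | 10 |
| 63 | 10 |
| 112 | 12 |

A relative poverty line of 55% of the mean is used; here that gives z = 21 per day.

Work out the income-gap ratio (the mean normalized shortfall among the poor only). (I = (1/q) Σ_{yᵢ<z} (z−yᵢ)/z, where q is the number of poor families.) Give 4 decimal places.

0.5405

Poor units: 34×8, 6×19 (q = 40 of N = 77).
Relative gaps: 0.6190 (×34), 0.0952 (×6); sum = 21.619048.
I averages over the q = 40 poor units only: 21.619048 / 40 = 0.5405.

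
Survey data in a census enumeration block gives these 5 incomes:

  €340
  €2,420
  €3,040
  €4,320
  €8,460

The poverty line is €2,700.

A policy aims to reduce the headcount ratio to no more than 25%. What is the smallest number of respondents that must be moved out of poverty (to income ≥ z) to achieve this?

2 of the 5 respondents are poor, so H = 2/5 = 0.400.
A headcount ratio of at most 25% allows at most ⌊0.25 × 5⌋ = 1 poor respondents.
So at least 2 − 1 = 1 must be lifted.

1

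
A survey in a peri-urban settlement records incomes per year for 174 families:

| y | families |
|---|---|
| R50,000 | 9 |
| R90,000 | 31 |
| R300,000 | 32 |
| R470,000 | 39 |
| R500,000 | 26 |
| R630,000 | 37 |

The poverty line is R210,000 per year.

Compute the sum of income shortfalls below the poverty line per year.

R5,160,000

Poor units: 9×R50,000, 31×R90,000 (q = 40 of N = 174).
Individual gaps: 9×(210000−50000) = 1440000; 31×(210000−90000) = 3720000.
Aggregate gap = R5,160,000.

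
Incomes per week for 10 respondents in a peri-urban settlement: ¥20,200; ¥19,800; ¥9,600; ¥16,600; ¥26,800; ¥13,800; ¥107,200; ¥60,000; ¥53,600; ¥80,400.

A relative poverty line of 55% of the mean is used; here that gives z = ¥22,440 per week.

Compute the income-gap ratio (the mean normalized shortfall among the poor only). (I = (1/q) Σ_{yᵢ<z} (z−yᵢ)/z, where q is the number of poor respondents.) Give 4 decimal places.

0.2870

Below the line: ¥9,600, ¥13,800, ¥16,600, ¥19,800, ¥20,200 (q = 5 of N = 10).
Relative gaps: 0.5722, 0.3850, 0.2602, 0.1176, 0.0998; sum = 1.434938.
The income-gap ratio divides by q (the poor only): 1.434938 / 5 = 0.2870.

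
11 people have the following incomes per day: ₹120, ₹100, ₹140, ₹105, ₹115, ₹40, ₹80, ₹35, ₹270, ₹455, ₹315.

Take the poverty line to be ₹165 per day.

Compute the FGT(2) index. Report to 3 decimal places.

Below the line: ₹35, ₹40, ₹80, ₹100, ₹105, ₹115, ₹120, ₹140 (q = 8 of N = 11).
Normalized shortfalls: (165−35)/165 = 0.7879; (165−40)/165 = 0.7576; (165−80)/165 = 0.5152; (165−100)/165 = 0.3939; (165−105)/165 = 0.3636; (165−115)/165 = 0.3030; (165−120)/165 = 0.2727; (165−140)/165 = 0.1515.
Squared: 0.6208; 0.5739; 0.2654; 0.1552; 0.1322; 0.0918; 0.0744; 0.0230.
Sum = 1.936639; P₂ = 1.936639 / 11 = 0.176.

0.176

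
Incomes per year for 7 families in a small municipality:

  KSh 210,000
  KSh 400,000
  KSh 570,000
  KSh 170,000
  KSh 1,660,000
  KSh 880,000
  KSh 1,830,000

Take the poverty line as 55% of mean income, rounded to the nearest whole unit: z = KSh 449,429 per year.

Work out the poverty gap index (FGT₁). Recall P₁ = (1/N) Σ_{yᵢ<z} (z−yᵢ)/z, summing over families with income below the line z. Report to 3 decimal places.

0.181

Below z: KSh 170,000, KSh 210,000, KSh 400,000 (q = 3 of N = 7).
Shortfall ratios: (449429−170000)/449429 = 0.6217; (449429−210000)/449429 = 0.5327; (449429−400000)/449429 = 0.1100.
Sum of shortfalls = 1.264464; P₁ averages over all N: 1.264464 / 7 = 0.181.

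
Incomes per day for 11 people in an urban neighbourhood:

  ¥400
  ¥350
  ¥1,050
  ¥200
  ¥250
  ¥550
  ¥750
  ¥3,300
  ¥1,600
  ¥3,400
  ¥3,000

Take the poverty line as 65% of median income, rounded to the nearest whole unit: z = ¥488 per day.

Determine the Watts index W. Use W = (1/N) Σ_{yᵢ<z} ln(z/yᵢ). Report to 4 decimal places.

Incomes under z: ¥200, ¥250, ¥350, ¥400 (q = 4 of N = 11).
ln(z/y) terms: ln(488/200) = 0.8920; ln(488/250) = 0.6689; ln(488/350) = 0.3324; ln(488/400) = 0.1989.
W = 2.092086 / 11 = 0.1902.

0.1902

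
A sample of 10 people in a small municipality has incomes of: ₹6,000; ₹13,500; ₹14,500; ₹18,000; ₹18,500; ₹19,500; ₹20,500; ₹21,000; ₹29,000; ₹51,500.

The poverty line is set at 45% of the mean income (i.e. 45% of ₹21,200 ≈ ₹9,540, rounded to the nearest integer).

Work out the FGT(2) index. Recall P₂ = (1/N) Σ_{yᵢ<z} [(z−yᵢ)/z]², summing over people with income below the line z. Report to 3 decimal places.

0.014

Incomes under z: ₹6,000 (q = 1 of N = 10).
Normalized shortfalls: (9540−6000)/9540 = 0.3711.
Squared: 0.1377.
Sum = 0.137692; P₂ = 0.137692 / 10 = 0.014.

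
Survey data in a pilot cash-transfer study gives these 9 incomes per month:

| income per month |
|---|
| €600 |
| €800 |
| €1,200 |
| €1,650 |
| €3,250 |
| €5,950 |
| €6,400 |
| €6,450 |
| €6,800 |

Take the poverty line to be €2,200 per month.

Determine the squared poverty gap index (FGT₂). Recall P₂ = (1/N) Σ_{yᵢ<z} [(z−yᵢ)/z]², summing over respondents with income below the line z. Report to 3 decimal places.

0.134

Below z: €600, €800, €1,200, €1,650 (q = 4 of N = 9).
Normalized shortfalls: (2200−600)/2200 = 0.7273; (2200−800)/2200 = 0.6364; (2200−1200)/2200 = 0.4545; (2200−1650)/2200 = 0.2500.
Squared: 0.5289; 0.4050; 0.2066; 0.0625.
Sum = 1.202996; P₂ = 1.202996 / 9 = 0.134.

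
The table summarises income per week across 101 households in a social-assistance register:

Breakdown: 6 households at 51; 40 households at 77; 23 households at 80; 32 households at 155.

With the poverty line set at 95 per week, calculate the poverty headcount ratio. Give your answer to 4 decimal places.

0.6832

69 of the 101 households have income below 95.
H = 69/101 = 0.6832.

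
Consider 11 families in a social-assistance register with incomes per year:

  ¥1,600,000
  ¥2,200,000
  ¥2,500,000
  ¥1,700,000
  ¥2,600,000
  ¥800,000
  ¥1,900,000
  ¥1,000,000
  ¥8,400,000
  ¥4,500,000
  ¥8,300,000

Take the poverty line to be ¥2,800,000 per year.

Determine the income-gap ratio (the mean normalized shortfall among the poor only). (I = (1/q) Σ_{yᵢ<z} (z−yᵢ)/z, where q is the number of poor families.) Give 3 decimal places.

0.362

Below the line: ¥800,000, ¥1,000,000, ¥1,600,000, ¥1,700,000, ¥1,900,000, ¥2,200,000, ¥2,500,000, ¥2,600,000 (q = 8 of N = 11).
Shortfall ratios (z−y)/z: 0.7143, 0.6429, 0.4286, 0.3929, 0.3214, 0.2143, 0.1071, 0.0714; sum = 2.892857.
The income-gap ratio divides by q (the poor only): 2.892857 / 8 = 0.362.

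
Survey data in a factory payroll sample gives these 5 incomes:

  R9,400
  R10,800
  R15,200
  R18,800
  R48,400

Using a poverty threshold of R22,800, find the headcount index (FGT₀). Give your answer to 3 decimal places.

0.800

4 of the 5 individuals have income below R22,800.
H = 4/5 = 0.800.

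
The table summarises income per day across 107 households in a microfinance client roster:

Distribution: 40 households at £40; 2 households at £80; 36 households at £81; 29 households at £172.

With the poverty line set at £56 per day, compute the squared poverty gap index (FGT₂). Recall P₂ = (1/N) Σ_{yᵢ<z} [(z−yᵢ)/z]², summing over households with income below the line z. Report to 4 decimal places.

Poor units: 40×£40 (q = 40 of N = 107).
Relative gaps: (56−40)/56 = 0.2857 (×40).
Squared: 0.0816 (×40).
Sum = 3.265306; P₂ = 3.265306 / 107 = 0.0305.

0.0305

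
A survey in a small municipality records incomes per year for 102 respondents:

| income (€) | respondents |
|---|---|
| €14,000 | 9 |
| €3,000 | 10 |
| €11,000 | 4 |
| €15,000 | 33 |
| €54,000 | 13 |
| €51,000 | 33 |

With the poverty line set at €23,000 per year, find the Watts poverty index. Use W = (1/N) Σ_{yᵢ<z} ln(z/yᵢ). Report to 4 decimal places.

0.4107

Below the line: 10×€3,000, 4×€11,000, 9×€14,000, 33×€15,000 (q = 56 of N = 102).
ln(z/y) terms: ln(23000/3000) = 2.0369 (×10); ln(23000/11000) = 0.7376 (×4); ln(23000/14000) = 0.4964 (×9); ln(23000/15000) = 0.4274 (×33).
W = 41.892800 / 102 = 0.4107.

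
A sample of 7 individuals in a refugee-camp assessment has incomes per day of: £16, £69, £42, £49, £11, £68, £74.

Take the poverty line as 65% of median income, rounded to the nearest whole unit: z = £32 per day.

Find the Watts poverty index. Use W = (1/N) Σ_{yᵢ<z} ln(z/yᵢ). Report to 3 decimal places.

0.252

Poor units: £11, £16 (q = 2 of N = 7).
Log shortfalls: ln(32/11) = 1.0678; ln(32/16) = 0.6931.
W = 1.760988 / 7 = 0.252.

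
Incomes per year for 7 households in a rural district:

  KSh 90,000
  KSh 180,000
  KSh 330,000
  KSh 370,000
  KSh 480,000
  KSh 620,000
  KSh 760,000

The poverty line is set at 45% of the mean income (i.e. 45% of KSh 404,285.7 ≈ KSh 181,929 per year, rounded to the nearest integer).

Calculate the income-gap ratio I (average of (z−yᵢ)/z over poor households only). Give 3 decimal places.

Poor units: KSh 90,000, KSh 180,000 (q = 2 of N = 7).
Shortfall ratios (z−y)/z: 0.5053, 0.0106; sum = 0.515905.
The income-gap ratio divides by q (the poor only): 0.515905 / 2 = 0.258.

0.258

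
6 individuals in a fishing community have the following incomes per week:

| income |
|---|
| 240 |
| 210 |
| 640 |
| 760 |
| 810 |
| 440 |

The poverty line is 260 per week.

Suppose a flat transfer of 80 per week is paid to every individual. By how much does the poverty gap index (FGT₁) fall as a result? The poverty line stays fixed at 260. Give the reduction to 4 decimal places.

Before: below the line — 210, 240; poverty gap index (FGT₁) = 0.044872.
After the 80 transfer: below the line — none; poverty gap index (FGT₁) = 0.000000.
Reduction = 0.044872 − 0.000000 = 0.0449.

0.0449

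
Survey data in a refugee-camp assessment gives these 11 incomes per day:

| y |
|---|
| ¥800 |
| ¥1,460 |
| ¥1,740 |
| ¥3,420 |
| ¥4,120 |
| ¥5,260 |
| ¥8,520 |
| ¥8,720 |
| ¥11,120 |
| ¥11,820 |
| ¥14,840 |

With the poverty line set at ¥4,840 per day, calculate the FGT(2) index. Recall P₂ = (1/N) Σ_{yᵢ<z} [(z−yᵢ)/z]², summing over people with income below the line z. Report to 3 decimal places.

0.155

Below z: ¥800, ¥1,460, ¥1,740, ¥3,420, ¥4,120 (q = 5 of N = 11).
Shortfall ratios: (4840−800)/4840 = 0.8347; (4840−1460)/4840 = 0.6983; (4840−1740)/4840 = 0.6405; (4840−3420)/4840 = 0.2934; (4840−4120)/4840 = 0.1488.
Squared: 0.6967; 0.4877; 0.4102; 0.0861; 0.0221.
Sum = 1.702872; P₂ = 1.702872 / 11 = 0.155.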